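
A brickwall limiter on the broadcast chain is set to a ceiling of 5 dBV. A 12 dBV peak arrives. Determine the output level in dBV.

At ∞:1, everything above 5 dBV is held at the ceiling.

5 dBV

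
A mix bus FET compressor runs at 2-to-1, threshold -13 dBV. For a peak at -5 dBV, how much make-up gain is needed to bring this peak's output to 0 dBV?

9 dB

Without make-up, output = threshold + overshoot/2 = -13 + 4 = -9 dBV.
Gap to target: 9 dB.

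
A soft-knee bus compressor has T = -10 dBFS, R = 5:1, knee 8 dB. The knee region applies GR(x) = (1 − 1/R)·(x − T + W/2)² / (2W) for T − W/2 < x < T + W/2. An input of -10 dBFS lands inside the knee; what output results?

x − T + W/2 = -10 − (-10) + 4 = 4.
GR = (1 − 1/5) × 4² / 16 = 0.8 × 16 / 16 = 0.8 dB.
Output = -10 − 0.8 = -10.8 dBFS.

-10.8 dBFS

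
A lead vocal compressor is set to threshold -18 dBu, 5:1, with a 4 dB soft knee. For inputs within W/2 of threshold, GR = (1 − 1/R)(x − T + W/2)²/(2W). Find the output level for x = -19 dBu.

x − T + W/2 = -19 − (-18) + 2 = 1.
GR = (1 − 1/5) × 1² / 8 = 0.8 × 1 / 8 = 0.1 dB.
Output = -19 − 0.1 = -19.1 dBu.

-19.1 dBu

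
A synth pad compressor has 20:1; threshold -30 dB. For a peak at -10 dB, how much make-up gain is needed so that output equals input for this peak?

Without make-up, output = threshold + overshoot/20 = -30 + 1 = -29 dB.
Gap to target: 19 dB.

19 dB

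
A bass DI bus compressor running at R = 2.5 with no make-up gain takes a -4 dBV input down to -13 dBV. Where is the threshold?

-19 dBV

Gain reduction = -4 − (-13) = 9 dB; output overshoot = GR / (R − 1) = 9 / 1.5 = 6 dB.
Threshold = output − output overshoot = -13 − 6 = -19 dBV.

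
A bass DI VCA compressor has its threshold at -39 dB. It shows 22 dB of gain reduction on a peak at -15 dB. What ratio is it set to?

Input overshoot = -15 − (-39) = 24 dB.
Output overshoot = 24 − 22 = 2 dB.
Ratio = input overshoot / output overshoot = 24 / 2 = 12.

12:1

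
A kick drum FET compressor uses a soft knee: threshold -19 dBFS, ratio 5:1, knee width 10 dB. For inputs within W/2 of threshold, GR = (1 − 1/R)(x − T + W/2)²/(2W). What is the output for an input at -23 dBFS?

x − T + W/2 = -23 − (-19) + 5 = 1.
GR = (1 − 1/5) × 1² / 20 = 0.8 × 1 / 20 = 0.04 dB.
Output = -23 − 0.04 = -23.04 dBFS.

-23.04 dBFS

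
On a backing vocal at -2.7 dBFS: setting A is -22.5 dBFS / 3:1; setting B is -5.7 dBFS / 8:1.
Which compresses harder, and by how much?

A: overshoot 19.8 dB → output overshoot 6.6 dB → GR 13.2 dB.
B: overshoot 3 dB → output overshoot 0.375 dB → GR 2.625 dB.
A reduces 10.575 dB more.

A, by 10.575 dB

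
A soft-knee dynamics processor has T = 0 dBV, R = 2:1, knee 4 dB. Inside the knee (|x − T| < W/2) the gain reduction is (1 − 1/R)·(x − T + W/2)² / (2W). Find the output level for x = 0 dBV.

-0.25 dBV

x − T + W/2 = 0 − 0 + 2 = 2.
GR = (1 − 1/2) × 2² / 8 = 0.5 × 4 / 8 = 0.25 dB.
Output = 0 − 0.25 = -0.25 dBV.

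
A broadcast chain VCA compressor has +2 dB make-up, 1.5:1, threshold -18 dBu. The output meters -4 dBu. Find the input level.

Before make-up, the level was -4 − 2 = -6 dBu.
Post-compression overshoot = -6 − (-18) = 12 dB.
Before 1.5:1 compression the overshoot was 12 × 1.5 = 18 dB, so input = -18 + 18 = 0 dBu.

0 dBu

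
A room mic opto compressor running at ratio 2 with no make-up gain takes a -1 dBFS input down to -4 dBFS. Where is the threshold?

-7 dBFS

Let T be the threshold. Output overshoot = (input overshoot)/R, so -4 − T = (-1 − T)/2.
2·(-4 − T) = -1 − T → 1·T = -8 − (-1) = -7.
T = -7/1 = -7 dBFS.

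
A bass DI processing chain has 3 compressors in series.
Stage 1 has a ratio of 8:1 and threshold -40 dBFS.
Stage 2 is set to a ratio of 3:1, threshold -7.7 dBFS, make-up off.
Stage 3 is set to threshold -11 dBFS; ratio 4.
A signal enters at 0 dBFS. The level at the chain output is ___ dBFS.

Stage 1: 0 dBFS is 40 dB over -40 dBFS; at 8:1 that becomes 5 dB over, giving -35 dBFS.
Stage 2: below threshold (-35 ≤ -7.7); passes unchanged; output -35 dBFS.
Stage 3: -35 dBFS ≤ -11 dBFS, so stage 3 doesn't engage; output -35 dBFS.

-35 dBFS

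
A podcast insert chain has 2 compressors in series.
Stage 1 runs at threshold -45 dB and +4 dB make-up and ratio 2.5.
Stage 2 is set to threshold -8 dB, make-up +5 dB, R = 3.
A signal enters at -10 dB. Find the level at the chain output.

-22 dB

Stage 1: -10 dB is 35 dB over -45 dB; at 2.5:1 that becomes 14 dB over, giving -31 dB; +4 dB make-up → -27 dB.
Stage 2: below threshold (-27 ≤ -8); passes unchanged; make-up brings it to -22 dB.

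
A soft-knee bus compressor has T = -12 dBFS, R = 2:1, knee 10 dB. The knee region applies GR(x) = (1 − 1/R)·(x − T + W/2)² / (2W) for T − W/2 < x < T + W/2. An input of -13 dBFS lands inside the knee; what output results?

x − T + W/2 = -13 − (-12) + 5 = 4.
GR = (1 − 1/2) × 4² / 20 = 0.5 × 16 / 20 = 0.4 dB.
Output = -13 − 0.4 = -13.4 dBFS.

-13.4 dBFS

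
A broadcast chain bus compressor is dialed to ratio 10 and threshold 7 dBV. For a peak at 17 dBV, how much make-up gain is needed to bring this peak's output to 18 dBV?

10 dB

Without make-up, output = threshold + overshoot/10 = 7 + 1 = 8 dBV.
Gap to target: 10 dB.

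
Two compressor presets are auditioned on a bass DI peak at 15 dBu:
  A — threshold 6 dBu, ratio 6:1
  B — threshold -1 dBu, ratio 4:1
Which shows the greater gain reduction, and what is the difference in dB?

A: overshoot 9 dB → output overshoot 1.5 dB → GR 7.5 dB.
B: overshoot 16 dB → output overshoot 4 dB → GR 12 dB.
B reduces 4.5 dB more.

B, by 4.5 dB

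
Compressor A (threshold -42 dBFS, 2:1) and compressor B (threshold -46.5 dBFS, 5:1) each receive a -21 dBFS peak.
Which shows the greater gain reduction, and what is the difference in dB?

B, by 9.9 dB

A: 21 dB over, compressed to 10.5 dB over, so 10.5 dB of GR.
B: 25.5 dB over, compressed to 5.1 dB over, so 20.4 dB of GR.
B reduces 9.9 dB more.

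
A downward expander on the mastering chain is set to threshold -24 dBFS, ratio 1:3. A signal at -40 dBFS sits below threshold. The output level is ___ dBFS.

The input is 16 dB below the -24 dBFS threshold.
A 1:3 expander multiplies undershoot by 3: 16 × 3 = 48 dB below threshold.
Output = -24 − 48 = -72 dBFS.

-72 dBFS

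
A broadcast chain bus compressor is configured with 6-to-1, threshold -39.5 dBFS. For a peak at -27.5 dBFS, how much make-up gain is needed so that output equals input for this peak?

Without make-up, output = threshold + overshoot/6 = -39.5 + 2 = -37.5 dBFS.
Gap to target: 10 dB.

10 dB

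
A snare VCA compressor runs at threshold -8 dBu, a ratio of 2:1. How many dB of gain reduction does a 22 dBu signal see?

Overshoot = 22 − (-8) = 30 dB.
At 2:1, output sits 30/2 = 15 dB above threshold.
So the signal is attenuated by 30 − 15 = 15 dB.

15 dB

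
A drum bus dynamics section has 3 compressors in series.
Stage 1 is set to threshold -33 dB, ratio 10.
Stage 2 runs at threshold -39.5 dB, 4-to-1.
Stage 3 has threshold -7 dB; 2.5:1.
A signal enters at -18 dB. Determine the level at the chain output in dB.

Stage 1: 15 dB above -33 dB, reduced 10:1 to 1.5 dB above → -31.5 dB.
Stage 2: 8 dB above -39.5 dB, reduced 4:1 to 2 dB above → -37.5 dB.
Stage 3: below threshold (-37.5 ≤ -7); passes unchanged; output -37.5 dB.

-37.5 dB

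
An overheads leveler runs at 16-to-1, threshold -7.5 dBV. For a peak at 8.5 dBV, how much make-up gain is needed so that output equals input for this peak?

15 dB

Without make-up, output = threshold + overshoot/16 = -7.5 + 1 = -6.5 dBV.
Gap to target: 15 dB.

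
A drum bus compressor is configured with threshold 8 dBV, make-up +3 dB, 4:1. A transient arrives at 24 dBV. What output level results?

The input is 16 dB above the 8 dBV threshold.
4:1 compression reduces that to 16/4 = 4 dB over.
So the level is 8 + 4 = 12 dBV; make-up adds 3 dB, giving 15 dBV.

15 dBV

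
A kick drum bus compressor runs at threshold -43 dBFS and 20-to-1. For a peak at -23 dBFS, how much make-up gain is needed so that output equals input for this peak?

Overshoot 20 dB → 20/20 = 1 dB after compression, so the compressed level is -43 + 1 = -42 dBFS.
Make-up = target − compressed = -23 − (-42) = 19 dB.

19 dB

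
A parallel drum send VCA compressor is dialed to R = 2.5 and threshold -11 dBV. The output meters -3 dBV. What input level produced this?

That's 8 dB above the -11 dBV threshold.
Input overshoot = R × output overshoot = 20 dB → input = -11 + 20 = 9 dBV.

9 dBV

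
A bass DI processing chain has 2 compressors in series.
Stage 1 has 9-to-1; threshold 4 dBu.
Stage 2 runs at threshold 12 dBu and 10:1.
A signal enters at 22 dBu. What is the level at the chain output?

6 dBu

Stage 1: 18 dB above 4 dBu, reduced 9:1 to 2 dB above → 6 dBu.
Stage 2: 6 dBu is at or below the 12 dBu threshold — no compression; output 6 dBu.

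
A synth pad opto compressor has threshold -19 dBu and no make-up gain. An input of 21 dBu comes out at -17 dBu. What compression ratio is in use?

Input overshoot = 21 − (-19) = 40 dB; output overshoot = -17 − (-19) = 2 dB.
Ratio = 40 / 2 = 20.

20:1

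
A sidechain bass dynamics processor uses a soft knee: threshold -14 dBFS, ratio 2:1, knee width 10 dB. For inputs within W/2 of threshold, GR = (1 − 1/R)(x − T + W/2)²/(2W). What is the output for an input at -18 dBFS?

x − T + W/2 = -18 − (-14) + 5 = 1.
GR = (1 − 1/2) × 1² / 20 = 0.5 × 1 / 20 = 0.025 dB.
Output = -18 − 0.025 = -18.025 dBFS.

-18.025 dBFS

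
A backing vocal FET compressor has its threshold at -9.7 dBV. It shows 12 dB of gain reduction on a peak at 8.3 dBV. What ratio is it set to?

3:1

Input overshoot = 8.3 − (-9.7) = 18 dB.
Output overshoot = 18 − 12 = 6 dB.
Ratio = input overshoot / output overshoot = 18 / 6 = 3.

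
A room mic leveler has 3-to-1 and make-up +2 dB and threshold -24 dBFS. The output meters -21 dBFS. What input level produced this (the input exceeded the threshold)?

-21 dBFS

Stripping the +2 dB make-up gives -23 dBFS at the gain stage.
Post-compression overshoot = -23 − (-24) = 1 dB.
Undo the ratio: input overshoot = 1 × 3 = 3 dB, giving input = -21 dBFS.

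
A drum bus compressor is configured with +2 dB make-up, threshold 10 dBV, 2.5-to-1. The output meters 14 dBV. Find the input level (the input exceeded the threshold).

Before make-up, the level was 14 − 2 = 12 dBV.
The compressed level sits 12 − 10 = 2 dB over threshold.
Input overshoot = R × output overshoot = 5 dB → input = 10 + 5 = 15 dBV.

15 dBV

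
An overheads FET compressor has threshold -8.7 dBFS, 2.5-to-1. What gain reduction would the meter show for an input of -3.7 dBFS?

3 dB

The signal is 5 dB above threshold.
After 2.5:1 compression the overshoot becomes 5/2.5 = 2 dB.
So the signal is attenuated by 5 − 2 = 3 dB.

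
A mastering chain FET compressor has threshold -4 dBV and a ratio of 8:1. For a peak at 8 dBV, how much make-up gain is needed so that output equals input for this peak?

10.5 dB

Without make-up, output = threshold + overshoot/8 = -4 + 1.5 = -2.5 dBV.
Gap to target: 10.5 dB.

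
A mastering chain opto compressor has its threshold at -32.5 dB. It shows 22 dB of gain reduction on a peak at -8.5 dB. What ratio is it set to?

12:1

Input overshoot = -8.5 − (-32.5) = 24 dB.
Output overshoot = 24 − 22 = 2 dB.
Ratio = input overshoot / output overshoot = 24 / 2 = 12.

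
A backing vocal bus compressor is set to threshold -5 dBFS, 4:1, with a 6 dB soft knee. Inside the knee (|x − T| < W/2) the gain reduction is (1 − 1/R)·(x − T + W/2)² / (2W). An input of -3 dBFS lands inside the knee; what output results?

-4.5625 dBFS

x − T + W/2 = -3 − (-5) + 3 = 5.
GR = (1 − 1/4) × 5² / 12 = 0.75 × 25 / 12 = 1.5625 dB.
Output = -3 − 1.5625 = -4.5625 dBFS.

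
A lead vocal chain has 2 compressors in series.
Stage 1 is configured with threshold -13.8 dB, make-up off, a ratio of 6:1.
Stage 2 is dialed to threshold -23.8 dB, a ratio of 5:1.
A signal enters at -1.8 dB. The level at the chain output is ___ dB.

-21.4 dB

Stage 1: 12 dB above -13.8 dB, reduced 6:1 to 2 dB above → -11.8 dB.
Stage 2: overshoot 12 dB → 12/5 = 2.4 dB → -21.4 dB.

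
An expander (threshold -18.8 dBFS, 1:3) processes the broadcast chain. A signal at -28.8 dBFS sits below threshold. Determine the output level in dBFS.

-48.8 dBFS

The input is 10 dB below the -18.8 dBFS threshold.
A 1:3 expander multiplies undershoot by 3: 10 × 3 = 30 dB below threshold.
Output = -18.8 − 30 = -48.8 dBFS.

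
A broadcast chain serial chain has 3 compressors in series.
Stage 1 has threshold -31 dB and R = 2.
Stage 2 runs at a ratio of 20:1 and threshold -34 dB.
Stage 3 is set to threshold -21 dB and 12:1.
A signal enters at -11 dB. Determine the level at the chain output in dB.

Stage 1: overshoot 20 dB → 20/2 = 10 dB → -21 dB.
Stage 2: overshoot 13 dB → 13/20 = 0.65 dB → -33.35 dB.
Stage 3: below threshold (-33.35 ≤ -21); passes unchanged; output -33.35 dB.

-33.35 dB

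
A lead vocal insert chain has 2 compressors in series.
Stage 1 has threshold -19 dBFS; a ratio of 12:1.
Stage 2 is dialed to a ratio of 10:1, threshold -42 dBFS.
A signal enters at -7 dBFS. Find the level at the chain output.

-39.6 dBFS

Stage 1: 12 dB above -19 dBFS, reduced 12:1 to 1 dB above → -18 dBFS.
Stage 2: overshoot 24 dB → 24/10 = 2.4 dB → -39.6 dBFS.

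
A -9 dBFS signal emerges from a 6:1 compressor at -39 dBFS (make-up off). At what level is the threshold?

-45 dBFS

Gain reduction = -9 − (-39) = 30 dB; output overshoot = GR / (R − 1) = 30 / 5 = 6 dB.
Threshold = output − output overshoot = -39 − 6 = -45 dBFS.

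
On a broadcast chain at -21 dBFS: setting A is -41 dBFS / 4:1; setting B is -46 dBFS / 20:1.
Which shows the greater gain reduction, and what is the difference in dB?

A: 20 dB over, compressed to 5 dB over, so 15 dB of GR.
B: 25 dB over, compressed to 1.25 dB over, so 23.75 dB of GR.
B applies 8.75 dB more gain reduction.

B, by 8.75 dB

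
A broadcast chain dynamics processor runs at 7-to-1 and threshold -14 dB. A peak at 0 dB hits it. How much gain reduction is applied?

12 dB

0 dB exceeds the threshold by 14 dB.
After 7:1 compression the overshoot becomes 14/7 = 2 dB.
GR = overshoot in − overshoot out = 14 − 2 = 12 dB.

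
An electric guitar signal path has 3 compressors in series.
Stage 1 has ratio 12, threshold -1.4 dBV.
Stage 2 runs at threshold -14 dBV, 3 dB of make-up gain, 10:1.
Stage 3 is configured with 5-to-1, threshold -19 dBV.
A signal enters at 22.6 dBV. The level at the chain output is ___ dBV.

-17.108 dBV

Stage 1: 22.6 dBV is 24 dB over -1.4 dBV; at 12:1 that becomes 2 dB over, giving 0.6 dBV.
Stage 2: 14.6 dB above -14 dBV, reduced 10:1 to 1.46 dB above → -12.54 dBV; +3 dB make-up → -9.54 dBV.
Stage 3: 9.46 dB above -19 dBV, reduced 5:1 to 1.892 dB above → -17.108 dBV.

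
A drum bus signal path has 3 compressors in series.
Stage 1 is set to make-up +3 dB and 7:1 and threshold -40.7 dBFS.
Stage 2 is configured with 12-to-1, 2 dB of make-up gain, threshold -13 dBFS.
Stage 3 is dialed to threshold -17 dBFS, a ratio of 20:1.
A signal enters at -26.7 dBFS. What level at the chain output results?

-33.7 dBFS

Stage 1: -26.7 dBFS is 14 dB over -40.7 dBFS; at 7:1 that becomes 2 dB over, giving -38.7 dBFS; +3 dB make-up → -35.7 dBFS.
Stage 2: -35.7 dBFS is at or below the -13 dBFS threshold — no compression; make-up brings it to -33.7 dBFS.
Stage 3: -33.7 dBFS ≤ -17 dBFS, so stage 3 doesn't engage; output -33.7 dBFS.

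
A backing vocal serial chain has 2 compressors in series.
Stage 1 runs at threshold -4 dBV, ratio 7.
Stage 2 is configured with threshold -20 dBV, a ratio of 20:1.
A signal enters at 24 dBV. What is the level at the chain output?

-19 dBV

Stage 1: 28 dB above -4 dBV, reduced 7:1 to 4 dB above → 0 dBV.
Stage 2: overshoot 20 dB → 20/20 = 1 dB → -19 dBV.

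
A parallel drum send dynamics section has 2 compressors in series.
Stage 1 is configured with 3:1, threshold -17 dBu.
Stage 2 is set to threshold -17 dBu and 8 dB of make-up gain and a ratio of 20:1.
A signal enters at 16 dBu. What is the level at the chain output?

Stage 1: overshoot 33 dB → 33/3 = 11 dB → -6 dBu.
Stage 2: overshoot 11 dB → 11/20 = 0.55 dB → -16.45 dBu; +8 dB make-up → -8.45 dBu.

-8.45 dBu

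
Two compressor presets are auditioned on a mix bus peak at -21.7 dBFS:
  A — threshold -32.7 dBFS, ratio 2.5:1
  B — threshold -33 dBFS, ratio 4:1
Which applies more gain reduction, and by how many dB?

B, by 1.875 dB

A: overshoot 11 dB → output overshoot 4.4 dB → GR 6.6 dB.
B: overshoot 11.3 dB → output overshoot 2.825 dB → GR 8.475 dB.
B applies 1.875 dB more gain reduction.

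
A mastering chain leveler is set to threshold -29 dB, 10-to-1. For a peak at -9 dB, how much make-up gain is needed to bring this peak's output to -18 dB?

The peak compresses to -29 + 20/10 = -27 dB.
To reach -18 dB requires -18 − (-27) = 9 dB of make-up.

9 dB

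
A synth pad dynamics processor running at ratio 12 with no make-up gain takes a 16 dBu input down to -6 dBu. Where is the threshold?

Input is 24 dB above T (since output overshoot × R = input overshoot: (-6 − T)·12 = 16 − T gives T = -8 dBu).
Check: -8 + (16 − (-8))/12 = -8 + 2 = -6 dBu. ✓

-8 dBu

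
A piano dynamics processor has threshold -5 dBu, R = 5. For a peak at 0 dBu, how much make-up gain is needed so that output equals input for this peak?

4 dB

Overshoot 5 dB → 5/5 = 1 dB after compression, so the compressed level is -5 + 1 = -4 dBu.
Make-up = target − compressed = 0 − (-4) = 4 dB.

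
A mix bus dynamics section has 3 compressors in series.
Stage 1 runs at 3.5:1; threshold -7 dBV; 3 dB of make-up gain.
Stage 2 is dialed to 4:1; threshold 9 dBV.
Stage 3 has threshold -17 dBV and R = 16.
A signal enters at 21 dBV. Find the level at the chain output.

-15.6875 dBV

Stage 1: 28 dB above -7 dBV, reduced 3.5:1 to 8 dB above → 1 dBV; +3 dB make-up → 4 dBV.
Stage 2: below threshold (4 ≤ 9); passes unchanged; output 4 dBV.
Stage 3: 21 dB above -17 dBV, reduced 16:1 to 1.3125 dB above → -15.6875 dBV.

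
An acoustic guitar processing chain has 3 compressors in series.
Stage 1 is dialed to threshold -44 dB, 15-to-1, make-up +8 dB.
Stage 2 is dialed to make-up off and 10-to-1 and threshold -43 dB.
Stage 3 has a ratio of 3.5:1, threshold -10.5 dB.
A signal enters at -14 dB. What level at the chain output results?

Stage 1: 30 dB above -44 dB, reduced 15:1 to 2 dB above → -42 dB; +8 dB make-up → -34 dB.
Stage 2: -34 dB is 9 dB over -43 dB; at 10:1 that becomes 0.9 dB over, giving -42.1 dB.
Stage 3: below threshold (-42.1 ≤ -10.5); passes unchanged; output -42.1 dB.

-42.1 dB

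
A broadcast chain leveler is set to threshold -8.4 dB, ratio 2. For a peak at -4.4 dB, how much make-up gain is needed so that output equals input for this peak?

2 dB

Overshoot 4 dB → 4/2 = 2 dB after compression, so the compressed level is -8.4 + 2 = -6.4 dB.
Make-up = target − compressed = -4.4 − (-6.4) = 2 dB.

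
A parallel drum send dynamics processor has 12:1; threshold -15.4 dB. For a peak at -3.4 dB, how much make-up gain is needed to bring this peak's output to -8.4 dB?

The peak compresses to -15.4 + 12/12 = -14.4 dB.
To reach -8.4 dB requires -8.4 − (-14.4) = 6 dB of make-up.

6 dB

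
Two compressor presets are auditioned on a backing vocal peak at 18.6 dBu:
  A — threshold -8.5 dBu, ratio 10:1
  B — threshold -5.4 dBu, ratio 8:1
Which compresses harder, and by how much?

A, by 3.39 dB

A: GR = 27.1 − 27.1/10 = 24.39 dB.
B: GR = 24 − 24/8 = 21 dB.
A reduces 3.39 dB more.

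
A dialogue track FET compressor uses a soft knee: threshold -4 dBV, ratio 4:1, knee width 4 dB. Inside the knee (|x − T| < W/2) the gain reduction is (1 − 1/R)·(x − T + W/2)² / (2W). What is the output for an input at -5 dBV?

-5.09375 dBV

x − T + W/2 = -5 − (-4) + 2 = 1.
GR = (1 − 1/4) × 1² / 8 = 0.75 × 1 / 8 = 0.09375 dB.
Output = -5 − 0.09375 = -5.09375 dBV.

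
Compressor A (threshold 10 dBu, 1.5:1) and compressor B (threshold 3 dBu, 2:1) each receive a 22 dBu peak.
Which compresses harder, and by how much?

B, by 5.5 dB

A: 12 dB over, compressed to 8 dB over, so 4 dB of GR.
B: 19 dB over, compressed to 9.5 dB over, so 9.5 dB of GR.
B reduces 5.5 dB more.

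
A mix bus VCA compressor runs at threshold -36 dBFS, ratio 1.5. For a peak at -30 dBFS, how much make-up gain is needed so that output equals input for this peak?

2 dB

Overshoot 6 dB → 6/1.5 = 4 dB after compression, so the compressed level is -36 + 4 = -32 dBFS.
Make-up = target − compressed = -30 − (-32) = 2 dB.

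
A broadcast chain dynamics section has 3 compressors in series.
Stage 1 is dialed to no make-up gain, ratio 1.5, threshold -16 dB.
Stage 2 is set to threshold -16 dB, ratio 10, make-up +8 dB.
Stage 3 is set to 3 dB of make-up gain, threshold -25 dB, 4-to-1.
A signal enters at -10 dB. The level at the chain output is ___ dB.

-17.65 dB

Stage 1: overshoot 6 dB → 6/1.5 = 4 dB → -12 dB.
Stage 2: -12 dB is 4 dB over -16 dB; at 10:1 that becomes 0.4 dB over, giving -15.6 dB; +8 dB make-up → -7.6 dB.
Stage 3: overshoot 17.4 dB → 17.4/4 = 4.35 dB → -20.65 dB; +3 dB make-up → -17.65 dB.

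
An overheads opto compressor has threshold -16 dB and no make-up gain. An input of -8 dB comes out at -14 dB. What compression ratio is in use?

Input overshoot = -8 − (-16) = 8 dB; output overshoot = -14 − (-16) = 2 dB.
Ratio = 8 / 2 = 4.

4:1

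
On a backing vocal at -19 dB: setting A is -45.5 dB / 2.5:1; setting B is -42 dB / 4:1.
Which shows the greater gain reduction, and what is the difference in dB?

A: GR = 26.5 − 26.5/2.5 = 15.9 dB.
B: GR = 23 − 23/4 = 17.25 dB.
B reduces 1.35 dB more.

B, by 1.35 dB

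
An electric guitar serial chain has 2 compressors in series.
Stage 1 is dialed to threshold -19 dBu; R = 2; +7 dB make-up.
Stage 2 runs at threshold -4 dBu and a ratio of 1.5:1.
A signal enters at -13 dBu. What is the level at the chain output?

Stage 1: -13 dBu is 6 dB over -19 dBu; at 2:1 that becomes 3 dB over, giving -16 dBu; +7 dB make-up → -9 dBu.
Stage 2: -9 dBu ≤ -4 dBu, so stage 2 doesn't engage; output -9 dBu.

-9 dBu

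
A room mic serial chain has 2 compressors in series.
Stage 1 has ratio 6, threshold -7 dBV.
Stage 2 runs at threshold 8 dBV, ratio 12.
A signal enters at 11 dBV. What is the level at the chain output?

Stage 1: 18 dB above -7 dBV, reduced 6:1 to 3 dB above → -4 dBV.
Stage 2: -4 dBV is at or below the 8 dBV threshold — no compression; output -4 dBV.

-4 dBV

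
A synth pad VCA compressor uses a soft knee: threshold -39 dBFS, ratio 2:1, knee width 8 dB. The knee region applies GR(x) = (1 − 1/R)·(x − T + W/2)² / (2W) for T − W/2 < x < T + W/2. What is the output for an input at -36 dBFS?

-37.53125 dBFS

x − T + W/2 = -36 − (-39) + 4 = 7.
GR = (1 − 1/2) × 7² / 16 = 0.5 × 49 / 16 = 1.53125 dB.
Output = -36 − 1.53125 = -37.53125 dBFS.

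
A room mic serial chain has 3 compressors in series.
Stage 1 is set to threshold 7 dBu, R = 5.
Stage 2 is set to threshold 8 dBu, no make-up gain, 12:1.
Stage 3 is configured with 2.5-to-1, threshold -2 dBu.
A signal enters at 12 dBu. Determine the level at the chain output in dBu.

2 dBu

Stage 1: 12 dBu is 5 dB over 7 dBu; at 5:1 that becomes 1 dB over, giving 8 dBu.
Stage 2: 8 dBu is at or below the 8 dBu threshold — no compression; output 8 dBu.
Stage 3: 10 dB above -2 dBu, reduced 2.5:1 to 4 dB above → 2 dBu.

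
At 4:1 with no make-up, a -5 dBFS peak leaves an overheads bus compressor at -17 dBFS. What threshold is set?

Gain reduction = -5 − (-17) = 12 dB; output overshoot = GR / (R − 1) = 12 / 3 = 4 dB.
Threshold = output − output overshoot = -17 − 4 = -21 dBFS.

-21 dBFS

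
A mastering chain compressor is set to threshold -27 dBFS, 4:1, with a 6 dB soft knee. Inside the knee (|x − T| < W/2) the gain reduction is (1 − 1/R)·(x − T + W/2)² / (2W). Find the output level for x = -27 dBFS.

-27.5625 dBFS

x − T + W/2 = -27 − (-27) + 3 = 3.
GR = (1 − 1/4) × 3² / 12 = 0.75 × 9 / 12 = 0.5625 dB.
Output = -27 − 0.5625 = -27.5625 dBFS.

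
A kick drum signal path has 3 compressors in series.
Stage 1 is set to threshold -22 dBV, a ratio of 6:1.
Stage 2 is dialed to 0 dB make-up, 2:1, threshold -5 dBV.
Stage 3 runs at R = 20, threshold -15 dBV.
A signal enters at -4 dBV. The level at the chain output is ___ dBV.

Stage 1: overshoot 18 dB → 18/6 = 3 dB → -19 dBV.
Stage 2: -19 dBV is at or below the -5 dBV threshold — no compression; output -19 dBV.
Stage 3: -19 dBV ≤ -15 dBV, so stage 3 doesn't engage; output -19 dBV.

-19 dBV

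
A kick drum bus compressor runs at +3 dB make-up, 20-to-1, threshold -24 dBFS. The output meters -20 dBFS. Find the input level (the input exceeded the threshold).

-4 dBFS

Before make-up, the level was -20 − 3 = -23 dBFS.
Post-compression overshoot = -23 − (-24) = 1 dB.
Before 20:1 compression the overshoot was 1 × 20 = 20 dB, so input = -24 + 20 = -4 dBFS.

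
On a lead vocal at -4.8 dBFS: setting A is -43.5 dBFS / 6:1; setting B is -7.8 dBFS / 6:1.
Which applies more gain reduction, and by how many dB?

A, by 29.75 dB

A: overshoot 38.7 dB → output overshoot 6.45 dB → GR 32.25 dB.
B: overshoot 3 dB → output overshoot 0.5 dB → GR 2.5 dB.
A applies 29.75 dB more gain reduction.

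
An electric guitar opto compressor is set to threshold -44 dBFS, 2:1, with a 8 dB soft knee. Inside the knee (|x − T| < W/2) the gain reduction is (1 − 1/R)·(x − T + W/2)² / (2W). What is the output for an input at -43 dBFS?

-43.78125 dBFS

x − T + W/2 = -43 − (-44) + 4 = 5.
GR = (1 − 1/2) × 5² / 16 = 0.5 × 25 / 16 = 0.78125 dB.
Output = -43 − 0.78125 = -43.78125 dBFS.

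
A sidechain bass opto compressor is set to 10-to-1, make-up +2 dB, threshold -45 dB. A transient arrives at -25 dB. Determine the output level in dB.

-41 dB

Overshoot: -25 − (-45) = 20 dB.
10:1 compression reduces that to 20/10 = 2 dB over.
That puts the output at -43 dB; make-up adds 2 dB, giving -41 dB.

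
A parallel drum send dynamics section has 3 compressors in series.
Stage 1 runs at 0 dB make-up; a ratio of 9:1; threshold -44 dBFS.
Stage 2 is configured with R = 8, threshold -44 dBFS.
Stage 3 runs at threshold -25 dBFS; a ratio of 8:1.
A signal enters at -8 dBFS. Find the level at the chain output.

Stage 1: 36 dB above -44 dBFS, reduced 9:1 to 4 dB above → -40 dBFS.
Stage 2: -40 dBFS is 4 dB over -44 dBFS; at 8:1 that becomes 0.5 dB over, giving -43.5 dBFS.
Stage 3: -43.5 dBFS is at or below the -25 dBFS threshold — no compression; output -43.5 dBFS.

-43.5 dBFS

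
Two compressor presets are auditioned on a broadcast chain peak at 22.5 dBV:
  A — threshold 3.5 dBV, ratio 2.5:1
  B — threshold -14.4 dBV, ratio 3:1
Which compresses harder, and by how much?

A: GR = 19 − 19/2.5 = 11.4 dB.
B: GR = 36.9 − 36.9/3 = 24.6 dB.
B reduces 13.2 dB more.

B, by 13.2 dB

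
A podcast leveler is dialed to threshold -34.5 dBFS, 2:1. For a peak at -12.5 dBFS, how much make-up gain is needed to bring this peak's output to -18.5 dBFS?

5 dB

Overshoot 22 dB → 22/2 = 11 dB after compression, so the compressed level is -34.5 + 11 = -23.5 dBFS.
Make-up = target − compressed = -18.5 − (-23.5) = 5 dB.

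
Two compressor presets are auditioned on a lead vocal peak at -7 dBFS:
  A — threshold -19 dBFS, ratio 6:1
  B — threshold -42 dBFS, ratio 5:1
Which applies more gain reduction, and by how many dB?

A: GR = 12 − 12/6 = 10 dB.
B: GR = 35 − 35/5 = 28 dB.
B reduces 18 dB more.

B, by 18 dB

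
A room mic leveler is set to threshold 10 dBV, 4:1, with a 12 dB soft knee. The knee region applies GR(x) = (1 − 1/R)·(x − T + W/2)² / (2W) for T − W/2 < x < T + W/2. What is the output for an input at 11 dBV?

x − T + W/2 = 11 − 10 + 6 = 7.
GR = (1 − 1/4) × 7² / 24 = 0.75 × 49 / 24 = 1.53125 dB.
Output = 11 − 1.53125 = 9.46875 dBV.

9.46875 dBV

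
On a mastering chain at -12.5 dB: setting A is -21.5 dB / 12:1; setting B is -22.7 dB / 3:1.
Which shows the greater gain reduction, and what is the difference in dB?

A, by 1.45 dB

A: 9 dB over, compressed to 0.75 dB over, so 8.25 dB of GR.
B: 10.2 dB over, compressed to 3.4 dB over, so 6.8 dB of GR.
Difference: 1.45 dB in favour of A.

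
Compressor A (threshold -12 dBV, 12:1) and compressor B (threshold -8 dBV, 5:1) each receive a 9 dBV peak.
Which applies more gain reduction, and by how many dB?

A: overshoot 21 dB → output overshoot 1.75 dB → GR 19.25 dB.
B: overshoot 17 dB → output overshoot 3.4 dB → GR 13.6 dB.
A applies 5.65 dB more gain reduction.

A, by 5.65 dB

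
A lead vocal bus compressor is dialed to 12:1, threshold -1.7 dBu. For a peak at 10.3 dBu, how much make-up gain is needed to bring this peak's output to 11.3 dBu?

12 dB

Without make-up, output = threshold + overshoot/12 = -1.7 + 1 = -0.7 dBu.
Gap to target: 12 dB.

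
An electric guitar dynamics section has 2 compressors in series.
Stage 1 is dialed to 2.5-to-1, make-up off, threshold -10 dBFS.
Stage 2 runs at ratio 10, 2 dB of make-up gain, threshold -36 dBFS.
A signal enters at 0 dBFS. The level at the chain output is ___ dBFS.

Stage 1: 0 dBFS is 10 dB over -10 dBFS; at 2.5:1 that becomes 4 dB over, giving -6 dBFS.
Stage 2: -6 dBFS is 30 dB over -36 dBFS; at 10:1 that becomes 3 dB over, giving -33 dBFS; +2 dB make-up → -31 dBFS.

-31 dBFS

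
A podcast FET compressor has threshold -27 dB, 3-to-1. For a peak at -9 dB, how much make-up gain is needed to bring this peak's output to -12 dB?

Overshoot 18 dB → 18/3 = 6 dB after compression, so the compressed level is -27 + 6 = -21 dB.
Make-up = target − compressed = -12 − (-21) = 9 dB.

9 dB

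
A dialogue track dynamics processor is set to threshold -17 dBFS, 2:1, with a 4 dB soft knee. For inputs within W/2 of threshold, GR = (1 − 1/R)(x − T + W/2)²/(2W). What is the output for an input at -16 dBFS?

x − T + W/2 = -16 − (-17) + 2 = 3.
GR = (1 − 1/2) × 3² / 8 = 0.5 × 9 / 8 = 0.5625 dB.
Output = -16 − 0.5625 = -16.5625 dBFS.

-16.5625 dBFS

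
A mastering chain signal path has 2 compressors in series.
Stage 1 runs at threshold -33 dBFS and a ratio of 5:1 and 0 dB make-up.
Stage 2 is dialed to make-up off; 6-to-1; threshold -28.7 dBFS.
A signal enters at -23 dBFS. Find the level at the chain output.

-31 dBFS

Stage 1: overshoot 10 dB → 10/5 = 2 dB → -31 dBFS.
Stage 2: -31 dBFS ≤ -28.7 dBFS, so stage 2 doesn't engage; output -31 dBFS.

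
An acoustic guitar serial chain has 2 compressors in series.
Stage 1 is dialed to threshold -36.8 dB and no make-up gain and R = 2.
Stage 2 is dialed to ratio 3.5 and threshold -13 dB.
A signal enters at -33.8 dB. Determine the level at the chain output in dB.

-35.3 dB

Stage 1: 3 dB above -36.8 dB, reduced 2:1 to 1.5 dB above → -35.3 dB.
Stage 2: below threshold (-35.3 ≤ -13); passes unchanged; output -35.3 dB.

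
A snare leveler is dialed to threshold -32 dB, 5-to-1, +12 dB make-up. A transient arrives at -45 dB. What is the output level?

-45 dB is 13 dB below the -32 dB threshold, so no gain reduction is applied.
Make-up gain adds 12 dB: -45 + 12 = -33 dB.

-33 dB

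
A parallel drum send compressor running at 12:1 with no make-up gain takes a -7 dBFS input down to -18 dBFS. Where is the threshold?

-19 dBFS

Let T be the threshold. Output overshoot = (input overshoot)/R, so -18 − T = (-7 − T)/12.
12·(-18 − T) = -7 − T → 11·T = -216 − (-7) = -209.
T = -209/11 = -19 dBFS.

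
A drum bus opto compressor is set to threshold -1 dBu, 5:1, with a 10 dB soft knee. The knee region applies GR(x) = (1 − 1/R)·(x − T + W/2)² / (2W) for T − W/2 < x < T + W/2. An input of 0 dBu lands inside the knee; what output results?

x − T + W/2 = 0 − (-1) + 5 = 6.
GR = (1 − 1/5) × 6² / 20 = 0.8 × 36 / 20 = 1.44 dB.
Output = 0 − 1.44 = -1.44 dBu.

-1.44 dBu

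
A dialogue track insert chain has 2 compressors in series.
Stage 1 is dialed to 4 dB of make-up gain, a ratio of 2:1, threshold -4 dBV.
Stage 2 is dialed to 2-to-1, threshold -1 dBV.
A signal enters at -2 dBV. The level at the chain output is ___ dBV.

Stage 1: -2 dBV is 2 dB over -4 dBV; at 2:1 that becomes 1 dB over, giving -3 dBV; +4 dB make-up → 1 dBV.
Stage 2: 2 dB above -1 dBV, reduced 2:1 to 1 dB above → 0 dBV.

0 dBV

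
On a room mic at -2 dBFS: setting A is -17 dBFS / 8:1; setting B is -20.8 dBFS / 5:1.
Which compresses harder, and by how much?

A: 15 dB over, compressed to 1.875 dB over, so 13.125 dB of GR.
B: 18.8 dB over, compressed to 3.76 dB over, so 15.04 dB of GR.
B applies 1.915 dB more gain reduction.

B, by 1.915 dB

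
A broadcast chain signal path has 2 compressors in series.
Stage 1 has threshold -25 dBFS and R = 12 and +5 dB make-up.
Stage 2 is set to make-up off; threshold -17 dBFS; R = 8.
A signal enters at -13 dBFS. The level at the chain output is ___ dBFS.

Stage 1: overshoot 12 dB → 12/12 = 1 dB → -24 dBFS; +5 dB make-up → -19 dBFS.
Stage 2: -19 dBFS ≤ -17 dBFS, so stage 2 doesn't engage; output -19 dBFS.

-19 dBFS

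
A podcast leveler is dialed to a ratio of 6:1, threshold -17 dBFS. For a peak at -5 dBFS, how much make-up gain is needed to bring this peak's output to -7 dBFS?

8 dB

Overshoot 12 dB → 12/6 = 2 dB after compression, so the compressed level is -17 + 2 = -15 dBFS.
Make-up = target − compressed = -7 − (-15) = 8 dB.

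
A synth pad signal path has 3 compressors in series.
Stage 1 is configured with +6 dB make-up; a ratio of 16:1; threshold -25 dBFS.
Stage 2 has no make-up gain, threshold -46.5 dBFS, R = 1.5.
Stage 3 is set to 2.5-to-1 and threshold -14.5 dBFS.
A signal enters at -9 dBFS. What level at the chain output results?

-27.5 dBFS

Stage 1: 16 dB above -25 dBFS, reduced 16:1 to 1 dB above → -24 dBFS; +6 dB make-up → -18 dBFS.
Stage 2: 28.5 dB above -46.5 dBFS, reduced 1.5:1 to 19 dB above → -27.5 dBFS.
Stage 3: -27.5 dBFS is at or below the -14.5 dBFS threshold — no compression; output -27.5 dBFS.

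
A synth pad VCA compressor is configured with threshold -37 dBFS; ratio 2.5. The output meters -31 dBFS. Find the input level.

The compressed level sits -31 − (-37) = 6 dB over threshold.
Input overshoot = R × output overshoot = 15 dB → input = -37 + 15 = -22 dBFS.

-22 dBFS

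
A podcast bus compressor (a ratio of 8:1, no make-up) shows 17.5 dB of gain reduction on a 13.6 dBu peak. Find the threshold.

Input is 20 dB above T (since output overshoot × R = input overshoot: (-3.9 − T)·8 = 13.6 − T gives T = -6.4 dBu).
Check: -6.4 + (13.6 − (-6.4))/8 = -6.4 + 2.5 = -3.9 dBu. ✓

-6.4 dBu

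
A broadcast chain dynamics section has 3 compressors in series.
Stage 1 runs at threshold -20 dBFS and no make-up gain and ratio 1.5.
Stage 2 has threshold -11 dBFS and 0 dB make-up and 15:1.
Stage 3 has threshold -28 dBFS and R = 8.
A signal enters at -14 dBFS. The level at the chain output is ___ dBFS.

-26.5 dBFS

Stage 1: overshoot 6 dB → 6/1.5 = 4 dB → -16 dBFS.
Stage 2: below threshold (-16 ≤ -11); passes unchanged; output -16 dBFS.
Stage 3: -16 dBFS is 12 dB over -28 dBFS; at 8:1 that becomes 1.5 dB over, giving -26.5 dBFS.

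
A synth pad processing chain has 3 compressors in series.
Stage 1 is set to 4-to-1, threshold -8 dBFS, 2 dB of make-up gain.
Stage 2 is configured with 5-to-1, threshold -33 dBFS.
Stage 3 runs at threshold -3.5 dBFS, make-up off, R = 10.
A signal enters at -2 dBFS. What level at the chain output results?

-27.3 dBFS

Stage 1: 6 dB above -8 dBFS, reduced 4:1 to 1.5 dB above → -6.5 dBFS; +2 dB make-up → -4.5 dBFS.
Stage 2: overshoot 28.5 dB → 28.5/5 = 5.7 dB → -27.3 dBFS.
Stage 3: -27.3 dBFS is at or below the -3.5 dBFS threshold — no compression; output -27.3 dBFS.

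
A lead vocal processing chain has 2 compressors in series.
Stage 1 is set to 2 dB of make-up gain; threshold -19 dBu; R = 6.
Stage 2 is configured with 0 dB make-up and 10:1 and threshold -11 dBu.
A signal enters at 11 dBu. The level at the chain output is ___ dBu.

-12 dBu

Stage 1: overshoot 30 dB → 30/6 = 5 dB → -14 dBu; +2 dB make-up → -12 dBu.
Stage 2: -12 dBu ≤ -11 dBu, so stage 2 doesn't engage; output -12 dBu.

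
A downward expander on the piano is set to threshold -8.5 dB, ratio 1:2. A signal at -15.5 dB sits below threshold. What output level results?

Below threshold, a 1:2 expander applies gain = (2−1)×(T − x) of attenuation.
(2−1) × 7 = 7 dB, so output = -15.5 − 7 = -22.5 dB.

-22.5 dB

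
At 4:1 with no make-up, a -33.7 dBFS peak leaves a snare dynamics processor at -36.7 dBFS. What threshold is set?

Input is 4 dB above T (since output overshoot × R = input overshoot: (-36.7 − T)·4 = -33.7 − T gives T = -37.7 dBFS).
Check: -37.7 + (-33.7 − (-37.7))/4 = -37.7 + 1 = -36.7 dBFS. ✓

-37.7 dBFS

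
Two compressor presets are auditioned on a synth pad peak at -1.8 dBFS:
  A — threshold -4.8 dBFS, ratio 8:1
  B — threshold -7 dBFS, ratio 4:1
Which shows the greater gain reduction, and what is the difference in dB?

B, by 1.275 dB

A: GR = 3 − 3/8 = 2.625 dB.
B: GR = 5.2 − 5.2/4 = 3.9 dB.
B applies 1.275 dB more gain reduction.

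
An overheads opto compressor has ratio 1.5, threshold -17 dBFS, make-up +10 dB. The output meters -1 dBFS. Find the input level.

Remove make-up: -1 − 10 = -11 dBFS.
Post-compression overshoot = -11 − (-17) = 6 dB.
Input overshoot = R × output overshoot = 9 dB → input = -17 + 9 = -8 dBFS.

-8 dBFS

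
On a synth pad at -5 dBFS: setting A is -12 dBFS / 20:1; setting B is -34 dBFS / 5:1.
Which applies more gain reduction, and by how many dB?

A: overshoot 7 dB → output overshoot 0.35 dB → GR 6.65 dB.
B: overshoot 29 dB → output overshoot 5.8 dB → GR 23.2 dB.
B applies 16.55 dB more gain reduction.

B, by 16.55 dB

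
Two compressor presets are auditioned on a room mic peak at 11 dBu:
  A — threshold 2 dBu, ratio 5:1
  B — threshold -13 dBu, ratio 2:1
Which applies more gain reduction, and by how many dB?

B, by 4.8 dB

A: GR = 9 − 9/5 = 7.2 dB.
B: GR = 24 − 24/2 = 12 dB.
B applies 4.8 dB more gain reduction.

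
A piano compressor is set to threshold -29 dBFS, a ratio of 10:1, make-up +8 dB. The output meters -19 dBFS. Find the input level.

Before make-up, the level was -19 − 8 = -27 dBFS.
That's 2 dB above the -29 dBFS threshold.
Undo the ratio: input overshoot = 2 × 10 = 20 dB, giving input = -9 dBFS.

-9 dBFS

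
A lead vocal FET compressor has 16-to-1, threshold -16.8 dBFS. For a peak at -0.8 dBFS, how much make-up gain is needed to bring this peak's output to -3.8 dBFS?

12 dB

Without make-up, output = threshold + overshoot/16 = -16.8 + 1 = -15.8 dBFS.
Gap to target: 12 dB.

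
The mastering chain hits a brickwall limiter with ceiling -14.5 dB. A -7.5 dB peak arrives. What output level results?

The limiter clamps the peak to its -14.5 dB ceiling.

-14.5 dB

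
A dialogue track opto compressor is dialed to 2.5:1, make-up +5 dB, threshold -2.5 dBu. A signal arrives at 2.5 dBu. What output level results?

2.5 dBu sits 5 dB over threshold.
At 2.5:1 the overshoot is divided by 2.5, leaving 2 dB above threshold.
That puts the output at -0.5 dBu; make-up adds 5 dB, giving 4.5 dBu.

4.5 dBu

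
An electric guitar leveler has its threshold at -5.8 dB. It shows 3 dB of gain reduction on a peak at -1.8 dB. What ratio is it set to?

Input overshoot = -1.8 − (-5.8) = 4 dB.
Output overshoot = 4 − 3 = 1 dB.
Ratio = input overshoot / output overshoot = 4 / 1 = 4.

4:1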